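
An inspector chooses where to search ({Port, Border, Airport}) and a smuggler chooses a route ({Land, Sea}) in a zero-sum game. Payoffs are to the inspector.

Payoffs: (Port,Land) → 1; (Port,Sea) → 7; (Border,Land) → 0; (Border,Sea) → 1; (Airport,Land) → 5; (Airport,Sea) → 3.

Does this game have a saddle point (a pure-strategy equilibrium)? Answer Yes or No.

No

Row minima: Port → 1, Border → 0, Airport → 3; maximin = 3.
Column maxima: Land → 5, Sea → 7; minimax = 5.
3 ≠ 5, so no pure-strategy equilibrium exists.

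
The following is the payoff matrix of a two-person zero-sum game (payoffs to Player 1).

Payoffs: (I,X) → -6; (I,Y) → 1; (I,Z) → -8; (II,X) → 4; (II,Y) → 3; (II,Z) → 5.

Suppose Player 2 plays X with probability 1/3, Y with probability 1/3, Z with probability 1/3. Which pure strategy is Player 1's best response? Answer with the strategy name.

Expected payoff of I: (1/3)·(-6) + (1/3)·1 + (1/3)·(-8) = -13/3.
Expected payoff of II: (1/3)·4 + (1/3)·3 + (1/3)·5 = 4.
The largest is 4, so Player 1's best response is II.

II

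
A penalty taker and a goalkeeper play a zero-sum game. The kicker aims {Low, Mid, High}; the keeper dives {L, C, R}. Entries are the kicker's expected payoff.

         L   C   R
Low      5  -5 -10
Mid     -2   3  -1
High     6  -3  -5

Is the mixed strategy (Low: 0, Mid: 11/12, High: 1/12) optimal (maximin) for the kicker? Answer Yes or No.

Yes

Against L this mix gives (11/12)·(-2) + (1/12)·6 = -4/3.
Against C this mix gives (11/12)·3 + (1/12)·(-3) = 5/2.
Against R this mix gives (11/12)·(-1) + (1/12)·(-5) = -4/3.
All of the keeper's active replies (L, R) yield -4/3, and no column does worse for the kicker. The mix makes the keeper indifferent and guarantees -4/3, so it is optimal.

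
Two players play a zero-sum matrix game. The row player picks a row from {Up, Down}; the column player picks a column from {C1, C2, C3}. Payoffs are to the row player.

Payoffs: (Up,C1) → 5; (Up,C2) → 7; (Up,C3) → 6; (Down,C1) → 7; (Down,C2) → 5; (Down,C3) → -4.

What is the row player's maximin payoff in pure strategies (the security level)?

Row minima: Up → 5, Down → -4.
The best of these is 5.

5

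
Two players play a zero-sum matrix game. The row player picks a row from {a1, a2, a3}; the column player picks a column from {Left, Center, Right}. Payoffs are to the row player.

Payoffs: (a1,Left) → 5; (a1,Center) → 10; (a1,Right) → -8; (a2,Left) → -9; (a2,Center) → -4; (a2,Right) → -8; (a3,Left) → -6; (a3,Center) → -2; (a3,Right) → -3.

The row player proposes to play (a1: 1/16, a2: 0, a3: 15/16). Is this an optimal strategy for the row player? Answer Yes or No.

No

Against Left this mix gives (1/16)·5 + (15/16)·(-6) = -85/16.
Against Center this mix gives (1/16)·10 + (15/16)·(-2) = -5/4.
Against Right this mix gives (1/16)·(-8) + (15/16)·(-3) = -53/16.
The column player will play Left, holding the row player to -85/16. Shifting weight toward the row that does better against Left would raise this floor (the equalizing mix achieves -63/16 against both Left and Right), so the proposed strategy is not optimal.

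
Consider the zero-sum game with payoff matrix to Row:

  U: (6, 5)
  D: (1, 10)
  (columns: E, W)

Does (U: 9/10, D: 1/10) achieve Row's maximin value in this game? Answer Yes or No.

Against E this mix gives (9/10)·6 + (1/10)·1 = 11/2.
Against W this mix gives (9/10)·5 + (1/10)·10 = 11/2.
All of Column's active replies (E, W) yield 11/2, and no column does worse for Row. The mix makes Column indifferent and guarantees 11/2, so it is optimal.

Yes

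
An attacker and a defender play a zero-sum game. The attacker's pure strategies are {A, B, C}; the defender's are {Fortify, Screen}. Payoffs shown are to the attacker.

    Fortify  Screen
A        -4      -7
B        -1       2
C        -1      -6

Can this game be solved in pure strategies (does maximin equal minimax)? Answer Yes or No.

Row minima: A → -7, B → -1, C → -6; maximin = -1.
Column maxima: Fortify → -1, Screen → 2; minimax = -1.
maximin = minimax = -1, so a saddle point exists.

Yes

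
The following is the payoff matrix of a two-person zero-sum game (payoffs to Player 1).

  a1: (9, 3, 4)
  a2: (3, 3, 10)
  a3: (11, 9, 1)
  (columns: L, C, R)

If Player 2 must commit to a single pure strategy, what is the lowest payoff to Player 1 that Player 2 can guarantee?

Column maxima: L → 11, C → 9, R → 10.
The smallest of these is 9.

9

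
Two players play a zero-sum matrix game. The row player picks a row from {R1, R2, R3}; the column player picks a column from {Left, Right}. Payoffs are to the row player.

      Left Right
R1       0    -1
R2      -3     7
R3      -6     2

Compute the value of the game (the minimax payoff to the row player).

-3/11

Row minima: R1 → -1, R2 → -3, R3 → -6; maximin = -1.
Column maxima: Left → 0, Right → 7; minimax = 0.
-1 ≠ 0, so there is no saddle point; optimal play is mixed.
R3 is strictly dominated by R2, so the row player never plays it.
On the remaining 2×2 (R1, R2 vs Left, Right):
Let the row player play R1 with probability p. Expected payoff against Left: 0p + (-3)(1−p) = 3p − 3; against Right: (-1)p + 7(1−p) = −8p + 7.
Setting these equal: 3p − 3 = −8p + 7 ⇒ 11p = 10 ⇒ p = 10/11, and the value is (3)·(10/11) − 3 = -3/11.
For the column player: with q = P(Left), equating R1's and R2's payoffs gives q − 1 = −10q + 7 ⇒ q = 8/11.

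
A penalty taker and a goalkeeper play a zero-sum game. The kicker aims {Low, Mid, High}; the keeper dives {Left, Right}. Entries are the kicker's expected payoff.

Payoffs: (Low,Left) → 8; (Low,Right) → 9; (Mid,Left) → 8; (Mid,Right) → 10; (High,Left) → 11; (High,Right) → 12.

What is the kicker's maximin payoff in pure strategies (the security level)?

11

Row minima: Low → 8, Mid → 8, High → 11.
The best of these is 11.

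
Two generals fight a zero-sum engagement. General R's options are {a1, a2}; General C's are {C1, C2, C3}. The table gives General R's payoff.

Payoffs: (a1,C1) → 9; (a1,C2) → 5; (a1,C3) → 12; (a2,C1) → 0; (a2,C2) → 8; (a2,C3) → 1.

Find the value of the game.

6

Row minima: a1 → 5, a2 → 0; maximin = 5.
Column maxima: C1 → 9, C2 → 8, C3 → 12; minimax = 8.
5 ≠ 8, so there is no saddle point; optimal play is mixed.
C3 is strictly dominated by C1 (it gives General R strictly more in every row), so General C never plays it.
On the remaining 2×2 (a1, a2 vs C1, C2):
Let General R play a1 with probability p. Expected payoff against C1: 9p + 0(1−p) = 9p; against C2: 5p + 8(1−p) = −3p + 8.
Setting these equal: 9p = −3p + 8 ⇒ 12p = 8 ⇒ p = 2/3, and the value is (9)·(2/3) = 6.
For General C: with q = P(C1), equating a1's and a2's payoffs gives 4q + 5 = −8q + 8 ⇒ q = 1/4.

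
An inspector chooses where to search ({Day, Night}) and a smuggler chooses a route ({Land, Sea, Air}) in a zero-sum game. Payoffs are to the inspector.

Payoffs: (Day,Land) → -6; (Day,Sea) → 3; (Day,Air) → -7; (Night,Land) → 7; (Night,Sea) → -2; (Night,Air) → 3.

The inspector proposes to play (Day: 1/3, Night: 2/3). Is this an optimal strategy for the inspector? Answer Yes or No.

Against Land this mix gives (1/3)·(-6) + (2/3)·7 = 8/3.
Against Sea this mix gives (1/3)·3 + (2/3)·(-2) = -1/3.
Against Air this mix gives (1/3)·(-7) + (2/3)·3 = -1/3.
All of the smuggler's active replies (Sea, Air) yield -1/3, and no column does worse for the inspector. The mix makes the smuggler indifferent and guarantees -1/3, so it is optimal.

Yes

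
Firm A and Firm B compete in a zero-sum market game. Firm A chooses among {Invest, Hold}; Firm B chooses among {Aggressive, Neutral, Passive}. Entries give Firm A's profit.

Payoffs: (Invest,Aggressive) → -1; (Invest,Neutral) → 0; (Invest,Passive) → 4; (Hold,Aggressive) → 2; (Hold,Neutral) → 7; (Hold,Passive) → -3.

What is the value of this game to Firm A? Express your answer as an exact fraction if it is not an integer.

1/2

Row minima: Invest → -1, Hold → -3; maximin = -1.
Column maxima: Aggressive → 2, Neutral → 7, Passive → 4; minimax = 2.
-1 ≠ 2, so there is no saddle point; optimal play is mixed.
Neutral is strictly dominated by Aggressive (it gives Firm A strictly more in every row), so Firm B never plays it.
On the remaining 2×2 (Invest, Hold vs Aggressive, Passive):
Let Firm A play Invest with probability p. Expected payoff against Aggressive: (-1)p + 2(1−p) = −3p + 2; against Passive: 4p + (-3)(1−p) = 7p − 3.
Setting these equal: −3p + 2 = 7p − 3 ⇒ −10p = -5 ⇒ p = 1/2, and the value is (-3)·(1/2) + 2 = 1/2.
For Firm B: with q = P(Aggressive), equating Invest's and Hold's payoffs gives −5q + 4 = 5q − 3 ⇒ q = 7/10.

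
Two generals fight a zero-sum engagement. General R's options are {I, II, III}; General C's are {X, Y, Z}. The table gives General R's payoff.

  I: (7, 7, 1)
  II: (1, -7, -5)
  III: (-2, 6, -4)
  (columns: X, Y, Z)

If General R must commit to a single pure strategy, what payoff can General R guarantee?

1

Row minima: I → 1, II → -7, III → -4.
The best of these is 1.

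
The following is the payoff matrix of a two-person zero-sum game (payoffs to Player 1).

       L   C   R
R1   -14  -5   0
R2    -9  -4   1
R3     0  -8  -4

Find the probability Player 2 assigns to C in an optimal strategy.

9/13

Row minima: R1 → -14, R2 → -9, R3 → -8; maximin = -8.
Column maxima: L → 0, C → -4, R → 1; minimax = -4.
-8 ≠ -4, so there is no saddle point; optimal play is mixed.
R1 is strictly dominated by R2, so Player 1 never plays it.
R is strictly dominated by C (it gives Player 1 strictly more in every row), so Player 2 never plays it.
On the remaining 2×2 (R2, R3 vs L, C):
Let Player 1 play R2 with probability p. Expected payoff against L: (-9)p + 0(1−p) = −9p; against C: (-4)p + (-8)(1−p) = 4p − 8.
Setting these equal: −9p = 4p − 8 ⇒ −13p = -8 ⇒ p = 8/13, and the value is (-9)·(8/13) = -72/13.
For Player 2: with q = P(L), equating R2's and R3's payoffs gives −5q − 4 = 8q − 8 ⇒ q = 4/13.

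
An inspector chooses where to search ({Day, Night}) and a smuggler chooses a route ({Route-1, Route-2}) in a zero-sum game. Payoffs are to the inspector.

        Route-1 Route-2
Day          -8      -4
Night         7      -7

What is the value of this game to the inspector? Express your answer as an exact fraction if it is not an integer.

Row minima: Day → -8, Night → -7; maximin = -7.
Column maxima: Route-1 → 7, Route-2 → -4; minimax = -4.
-7 ≠ -4, so there is no saddle point; optimal play is mixed.
Let the inspector play Day with probability p. Expected payoff against Route-1: (-8)p + 7(1−p) = −15p + 7; against Route-2: (-4)p + (-7)(1−p) = 3p − 7.
Setting these equal: −15p + 7 = 3p − 7 ⇒ −18p = -14 ⇒ p = 7/9, and the value is (-15)·(7/9) + 7 = -14/3.
For the smuggler: with q = P(Route-1), equating Day's and Night's payoffs gives −4q − 4 = 14q − 7 ⇒ q = 1/6.

-14/3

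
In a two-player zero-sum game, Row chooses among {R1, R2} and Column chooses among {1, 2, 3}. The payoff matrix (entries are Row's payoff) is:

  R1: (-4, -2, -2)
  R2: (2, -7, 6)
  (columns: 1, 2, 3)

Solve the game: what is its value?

Row minima: R1 → -4, R2 → -7; maximin = -4.
Column maxima: 1 → 2, 2 → -2, 3 → 6; minimax = -2.
-4 ≠ -2, so there is no saddle point; optimal play is mixed.
3 is strictly dominated by 1 (it gives Row strictly more in every row), so Column never plays it.
On the remaining 2×2 (R1, R2 vs 1, 2):
Let Row play R1 with probability p. Expected payoff against 1: (-4)p + 2(1−p) = −6p + 2; against 2: (-2)p + (-7)(1−p) = 5p − 7.
Setting these equal: −6p + 2 = 5p − 7 ⇒ −11p = -9 ⇒ p = 9/11, and the value is (-6)·(9/11) + 2 = -32/11.
For Column: with q = P(1), equating R1's and R2's payoffs gives −2q − 2 = 9q − 7 ⇒ q = 5/11.

-32/11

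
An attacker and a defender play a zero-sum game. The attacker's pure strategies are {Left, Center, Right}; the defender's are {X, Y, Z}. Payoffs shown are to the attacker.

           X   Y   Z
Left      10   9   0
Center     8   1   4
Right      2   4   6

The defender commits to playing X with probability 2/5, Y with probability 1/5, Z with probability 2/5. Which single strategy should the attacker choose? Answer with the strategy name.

Left

Expected payoff of Left: (2/5)·10 + (1/5)·9 + (2/5)·0 = 29/5.
Expected payoff of Center: (2/5)·8 + (1/5)·1 + (2/5)·4 = 5.
Expected payoff of Right: (2/5)·2 + (1/5)·4 + (2/5)·6 = 4.
The largest is 29/5, so the attacker's best response is Left.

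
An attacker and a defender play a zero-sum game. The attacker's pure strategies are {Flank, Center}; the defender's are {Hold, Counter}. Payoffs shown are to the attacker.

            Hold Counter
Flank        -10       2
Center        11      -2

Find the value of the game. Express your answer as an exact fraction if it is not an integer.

2/25

Row minima: Flank → -10, Center → -2; maximin = -2.
Column maxima: Hold → 11, Counter → 2; minimax = 2.
-2 ≠ 2, so there is no saddle point; optimal play is mixed.
Let the attacker play Flank with probability p. Expected payoff against Hold: (-10)p + 11(1−p) = −21p + 11; against Counter: 2p + (-2)(1−p) = 4p − 2.
Setting these equal: −21p + 11 = 4p − 2 ⇒ −25p = -13 ⇒ p = 13/25, and the value is (-21)·(13/25) + 11 = 2/25.
For the defender: with q = P(Hold), equating Flank's and Center's payoffs gives −12q + 2 = 13q − 2 ⇒ q = 4/25.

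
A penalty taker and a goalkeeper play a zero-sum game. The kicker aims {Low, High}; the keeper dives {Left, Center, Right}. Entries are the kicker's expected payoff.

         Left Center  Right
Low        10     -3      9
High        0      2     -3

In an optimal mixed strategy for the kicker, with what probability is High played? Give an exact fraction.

Row minima: Low → -3, High → -3; maximin = -3.
Column maxima: Left → 10, Center → 2, Right → 9; minimax = 2.
-3 ≠ 2, so there is no saddle point; optimal play is mixed.
Left is strictly dominated by Right (it gives the kicker strictly more in every row), so the keeper never plays it.
On the remaining 2×2 (Low, High vs Center, Right):
Let the kicker play Low with probability p. Expected payoff against Center: (-3)p + 2(1−p) = −5p + 2; against Right: 9p + (-3)(1−p) = 12p − 3.
Setting these equal: −5p + 2 = 12p − 3 ⇒ −17p = -5 ⇒ p = 5/17, and the value is (-5)·(5/17) + 2 = 9/17.
For the keeper: with q = P(Center), equating Low's and High's payoffs gives −12q + 9 = 5q − 3 ⇒ q = 12/17.

12/17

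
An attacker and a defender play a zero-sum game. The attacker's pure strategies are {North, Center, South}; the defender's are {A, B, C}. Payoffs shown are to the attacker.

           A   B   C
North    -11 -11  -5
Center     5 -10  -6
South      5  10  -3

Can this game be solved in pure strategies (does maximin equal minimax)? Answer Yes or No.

Row minima: North → -11, Center → -10, South → -3; maximin = -3.
Column maxima: A → 5, B → 10, C → -3; minimax = -3.
maximin = minimax = -3, so a saddle point exists.

Yes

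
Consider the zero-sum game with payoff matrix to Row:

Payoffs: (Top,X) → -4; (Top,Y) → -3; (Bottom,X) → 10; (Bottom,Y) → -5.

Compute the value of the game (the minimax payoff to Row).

Row minima: Top → -4, Bottom → -5; maximin = -4.
Column maxima: X → 10, Y → -3; minimax = -3.
-4 ≠ -3, so there is no saddle point; optimal play is mixed.
Let Row play Top with probability p. Expected payoff against X: (-4)p + 10(1−p) = −14p + 10; against Y: (-3)p + (-5)(1−p) = 2p − 5.
Setting these equal: −14p + 10 = 2p − 5 ⇒ −16p = -15 ⇒ p = 15/16, and the value is (-14)·(15/16) + 10 = -25/8.
For Column: with q = P(X), equating Top's and Bottom's payoffs gives −q − 3 = 15q − 5 ⇒ q = 1/8.

-25/8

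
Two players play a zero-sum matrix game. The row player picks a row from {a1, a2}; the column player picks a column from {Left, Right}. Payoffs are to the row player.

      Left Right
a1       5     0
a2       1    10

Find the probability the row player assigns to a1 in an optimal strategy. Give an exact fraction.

Row minima: a1 → 0, a2 → 1; maximin = 1.
Column maxima: Left → 5, Right → 10; minimax = 5.
1 ≠ 5, so there is no saddle point; optimal play is mixed.
Let the row player play a1 with probability p. Expected payoff against Left: 5p + 1(1−p) = 4p + 1; against Right: 0p + 10(1−p) = −10p + 10.
Setting these equal: 4p + 1 = −10p + 10 ⇒ 14p = 9 ⇒ p = 9/14, and the value is (4)·(9/14) + 1 = 25/7.
For the column player: with q = P(Left), equating a1's and a2's payoffs gives 5q = −9q + 10 ⇒ q = 5/7.

9/14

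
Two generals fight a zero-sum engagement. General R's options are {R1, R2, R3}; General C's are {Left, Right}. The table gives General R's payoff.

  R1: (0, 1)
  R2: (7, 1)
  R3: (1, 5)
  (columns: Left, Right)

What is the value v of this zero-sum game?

Row minima: R1 → 0, R2 → 1, R3 → 1; maximin = 1.
Column maxima: Left → 7, Right → 5; minimax = 5.
1 ≠ 5, so there is no saddle point; optimal play is mixed.
R1 is strictly dominated by R3, so General R never plays it.
On the remaining 2×2 (R2, R3 vs Left, Right):
Let General R play R2 with probability p. Expected payoff against Left: 7p + 1(1−p) = 6p + 1; against Right: 1p + 5(1−p) = −4p + 5.
Setting these equal: 6p + 1 = −4p + 5 ⇒ 10p = 4 ⇒ p = 2/5, and the value is (6)·(2/5) + 1 = 17/5.
For General C: with q = P(Left), equating R2's and R3's payoffs gives 6q + 1 = −4q + 5 ⇒ q = 2/5.

17/5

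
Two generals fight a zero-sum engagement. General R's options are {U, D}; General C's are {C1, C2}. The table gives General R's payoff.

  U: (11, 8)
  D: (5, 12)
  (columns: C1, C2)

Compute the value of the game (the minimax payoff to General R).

Row minima: U → 8, D → 5; maximin = 8.
Column maxima: C1 → 11, C2 → 12; minimax = 11.
8 ≠ 11, so there is no saddle point; optimal play is mixed.
Let General R play U with probability p. Expected payoff against C1: 11p + 5(1−p) = 6p + 5; against C2: 8p + 12(1−p) = −4p + 12.
Setting these equal: 6p + 5 = −4p + 12 ⇒ 10p = 7 ⇒ p = 7/10, and the value is (6)·(7/10) + 5 = 46/5.
For General C: with q = P(C1), equating U's and D's payoffs gives 3q + 8 = −7q + 12 ⇒ q = 2/5.

46/5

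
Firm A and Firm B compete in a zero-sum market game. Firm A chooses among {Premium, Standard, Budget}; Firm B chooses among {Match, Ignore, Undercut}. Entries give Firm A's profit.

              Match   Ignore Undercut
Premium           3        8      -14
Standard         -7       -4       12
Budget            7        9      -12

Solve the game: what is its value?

0

Row minima: Premium → -14, Standard → -7, Budget → -12; maximin = -7.
Column maxima: Match → 7, Ignore → 9, Undercut → 12; minimax = 7.
-7 ≠ 7, so there is no saddle point; optimal play is mixed.
Premium is strictly dominated by Budget, so Firm A never plays it.
Ignore is strictly dominated by Match (it gives Firm A strictly more in every row), so Firm B never plays it.
On the remaining 2×2 (Standard, Budget vs Match, Undercut):
Let Firm A play Standard with probability p. Expected payoff against Match: (-7)p + 7(1−p) = −14p + 7; against Undercut: 12p + (-12)(1−p) = 24p − 12.
Setting these equal: −14p + 7 = 24p − 12 ⇒ −38p = -19 ⇒ p = 1/2, and the value is (-14)·(1/2) + 7 = 0.
For Firm B: with q = P(Match), equating Standard's and Budget's payoffs gives −19q + 12 = 19q − 12 ⇒ q = 12/19.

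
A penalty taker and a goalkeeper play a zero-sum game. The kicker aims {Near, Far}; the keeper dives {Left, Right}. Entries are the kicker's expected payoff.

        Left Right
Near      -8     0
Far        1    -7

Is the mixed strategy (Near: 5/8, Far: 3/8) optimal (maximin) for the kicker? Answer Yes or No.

Against Left this mix gives (5/8)·(-8) + (3/8)·1 = -37/8.
Against Right this mix gives (5/8)·0 + (3/8)·(-7) = -21/8.
The keeper will play Left, holding the kicker to -37/8. Shifting weight toward the row that does better against Left would raise this floor (the equalizing mix achieves -7/2 against both Left and Right), so the proposed strategy is not optimal.

No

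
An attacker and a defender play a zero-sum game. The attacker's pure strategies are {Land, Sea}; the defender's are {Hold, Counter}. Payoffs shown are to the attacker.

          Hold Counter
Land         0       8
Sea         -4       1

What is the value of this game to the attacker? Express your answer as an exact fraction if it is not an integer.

0

Row minima: Land → 0, Sea → -4; maximin = 0.
Column maxima: Hold → 0, Counter → 8; minimax = 0.
Since maximin = minimax = 0, there is a saddle point and the value is 0.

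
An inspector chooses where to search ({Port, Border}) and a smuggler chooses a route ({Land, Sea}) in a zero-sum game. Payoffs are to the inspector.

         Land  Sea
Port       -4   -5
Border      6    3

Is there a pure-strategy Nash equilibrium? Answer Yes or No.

Yes

Row minima: Port → -5, Border → 3; maximin = 3.
Column maxima: Land → 6, Sea → 3; minimax = 3.
maximin = minimax = 3, so a saddle point exists.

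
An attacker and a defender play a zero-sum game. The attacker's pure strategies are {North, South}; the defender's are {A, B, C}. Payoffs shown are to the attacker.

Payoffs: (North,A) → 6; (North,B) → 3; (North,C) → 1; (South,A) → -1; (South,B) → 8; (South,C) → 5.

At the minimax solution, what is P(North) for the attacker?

6/11

Row minima: North → 1, South → -1; maximin = 1.
Column maxima: A → 6, B → 8, C → 5; minimax = 5.
1 ≠ 5, so there is no saddle point; optimal play is mixed.
B is strictly dominated by C (it gives the attacker strictly more in every row), so the defender never plays it.
On the remaining 2×2 (North, South vs A, C):
Let the attacker play North with probability p. Expected payoff against A: 6p + (-1)(1−p) = 7p − 1; against C: 1p + 5(1−p) = −4p + 5.
Setting these equal: 7p − 1 = −4p + 5 ⇒ 11p = 6 ⇒ p = 6/11, and the value is (7)·(6/11) − 1 = 31/11.
For the defender: with q = P(A), equating North's and South's payoffs gives 5q + 1 = −6q + 5 ⇒ q = 4/11.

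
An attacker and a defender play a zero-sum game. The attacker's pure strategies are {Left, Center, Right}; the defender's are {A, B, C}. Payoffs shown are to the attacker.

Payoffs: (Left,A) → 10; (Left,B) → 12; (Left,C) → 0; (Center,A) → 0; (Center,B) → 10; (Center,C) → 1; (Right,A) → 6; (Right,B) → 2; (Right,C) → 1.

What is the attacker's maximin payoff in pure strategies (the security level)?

1

Row minima: Left → 0, Center → 0, Right → 1.
The best of these is 1.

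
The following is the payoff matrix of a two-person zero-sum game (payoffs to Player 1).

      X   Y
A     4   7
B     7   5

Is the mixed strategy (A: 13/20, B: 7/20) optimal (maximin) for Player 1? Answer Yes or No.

No

Against X this mix gives (13/20)·4 + (7/20)·7 = 101/20.
Against Y this mix gives (13/20)·7 + (7/20)·5 = 63/10.
Player 2 will play X, holding Player 1 to 101/20. Shifting weight toward the row that does better against X would raise this floor (the equalizing mix achieves 29/5 against both X and Y), so the proposed strategy is not optimal.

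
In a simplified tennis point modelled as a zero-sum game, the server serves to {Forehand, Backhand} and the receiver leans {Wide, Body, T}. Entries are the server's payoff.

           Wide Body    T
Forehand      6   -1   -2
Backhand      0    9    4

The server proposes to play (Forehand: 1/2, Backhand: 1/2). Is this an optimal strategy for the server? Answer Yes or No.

No

Against Wide this mix gives (1/2)·6 + (1/2)·0 = 3.
Against Body this mix gives (1/2)·(-1) + (1/2)·9 = 4.
Against T this mix gives (1/2)·(-2) + (1/2)·4 = 1.
The receiver will play T, holding the server to 1. Shifting weight toward the row that does better against T would raise this floor (the equalizing mix achieves 2 against both T and Wide), so the proposed strategy is not optimal.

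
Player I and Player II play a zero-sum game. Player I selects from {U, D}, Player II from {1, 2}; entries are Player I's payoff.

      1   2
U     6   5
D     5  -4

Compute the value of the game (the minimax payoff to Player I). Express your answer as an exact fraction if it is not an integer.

Row minima: U → 5, D → -4; maximin = 5.
Column maxima: 1 → 6, 2 → 5; minimax = 5.
Since maximin = minimax = 5, there is a saddle point and the value is 5.

5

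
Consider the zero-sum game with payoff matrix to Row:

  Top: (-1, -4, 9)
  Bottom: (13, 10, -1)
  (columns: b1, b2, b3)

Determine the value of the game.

43/12

Row minima: Top → -4, Bottom → -1; maximin = -1.
Column maxima: b1 → 13, b2 → 10, b3 → 9; minimax = 9.
-1 ≠ 9, so there is no saddle point; optimal play is mixed.
b1 is strictly dominated by b2 (it gives Row strictly more in every row), so Column never plays it.
On the remaining 2×2 (Top, Bottom vs b2, b3):
Let Row play Top with probability p. Expected payoff against b2: (-4)p + 10(1−p) = −14p + 10; against b3: 9p + (-1)(1−p) = 10p − 1.
Setting these equal: −14p + 10 = 10p − 1 ⇒ −24p = -11 ⇒ p = 11/24, and the value is (-14)·(11/24) + 10 = 43/12.
For Column: with q = P(b2), equating Top's and Bottom's payoffs gives −13q + 9 = 11q − 1 ⇒ q = 5/12.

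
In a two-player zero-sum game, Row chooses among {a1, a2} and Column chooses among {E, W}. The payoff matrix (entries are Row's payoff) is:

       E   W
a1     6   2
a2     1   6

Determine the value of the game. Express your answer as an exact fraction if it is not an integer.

34/9

Row minima: a1 → 2, a2 → 1; maximin = 2.
Column maxima: E → 6, W → 6; minimax = 6.
2 ≠ 6, so there is no saddle point; optimal play is mixed.
Let Row play a1 with probability p. Expected payoff against E: 6p + 1(1−p) = 5p + 1; against W: 2p + 6(1−p) = −4p + 6.
Setting these equal: 5p + 1 = −4p + 6 ⇒ 9p = 5 ⇒ p = 5/9, and the value is (5)·(5/9) + 1 = 34/9.
For Column: with q = P(E), equating a1's and a2's payoffs gives 4q + 2 = −5q + 6 ⇒ q = 4/9.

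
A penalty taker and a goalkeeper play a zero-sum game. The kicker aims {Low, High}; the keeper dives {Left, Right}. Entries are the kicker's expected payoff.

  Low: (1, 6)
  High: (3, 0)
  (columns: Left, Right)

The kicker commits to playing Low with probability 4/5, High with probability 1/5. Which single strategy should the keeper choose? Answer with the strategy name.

Left

If the keeper plays Left, the kicker's expected payoff is (4/5)·1 + (1/5)·3 = 7/5.
If the keeper plays Right, the kicker's expected payoff is (4/5)·6 + (1/5)·0 = 24/5.
The keeper minimizes the kicker's payoff; the smallest is 7/5, so the best response is Left.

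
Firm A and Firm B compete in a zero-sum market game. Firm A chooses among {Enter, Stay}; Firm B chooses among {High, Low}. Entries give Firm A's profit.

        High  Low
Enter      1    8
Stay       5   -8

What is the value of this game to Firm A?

Row minima: Enter → 1, Stay → -8; maximin = 1.
Column maxima: High → 5, Low → 8; minimax = 5.
1 ≠ 5, so there is no saddle point; optimal play is mixed.
Let Firm A play Enter with probability p. Expected payoff against High: 1p + 5(1−p) = −4p + 5; against Low: 8p + (-8)(1−p) = 16p − 8.
Setting these equal: −4p + 5 = 16p − 8 ⇒ −20p = -13 ⇒ p = 13/20, and the value is (-4)·(13/20) + 5 = 12/5.
For Firm B: with q = P(High), equating Enter's and Stay's payoffs gives −7q + 8 = 13q − 8 ⇒ q = 4/5.

12/5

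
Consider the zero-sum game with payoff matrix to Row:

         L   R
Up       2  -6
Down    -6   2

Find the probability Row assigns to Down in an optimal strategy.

1/2

Row minima: Up → -6, Down → -6; maximin = -6.
Column maxima: L → 2, R → 2; minimax = 2.
-6 ≠ 2, so there is no saddle point; optimal play is mixed.
Let Row play Up with probability p. Expected payoff against L: 2p + (-6)(1−p) = 8p − 6; against R: (-6)p + 2(1−p) = −8p + 2.
Setting these equal: 8p − 6 = −8p + 2 ⇒ 16p = 8 ⇒ p = 1/2, and the value is (8)·(1/2) − 6 = -2.
For Column: with q = P(L), equating Up's and Down's payoffs gives 8q − 6 = −8q + 2 ⇒ q = 1/2.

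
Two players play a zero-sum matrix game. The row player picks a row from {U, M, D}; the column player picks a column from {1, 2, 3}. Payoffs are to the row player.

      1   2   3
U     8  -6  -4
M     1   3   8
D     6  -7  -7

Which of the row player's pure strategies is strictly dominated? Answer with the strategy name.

D

U gives a strictly higher payoff than D against every column: 8 > 6, -6 > -7, -4 > -7.
So D is strictly dominated and the row player never plays it.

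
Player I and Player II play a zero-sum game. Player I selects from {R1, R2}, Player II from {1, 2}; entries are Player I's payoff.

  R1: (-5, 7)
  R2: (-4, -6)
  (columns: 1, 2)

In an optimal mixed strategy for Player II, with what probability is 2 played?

1/14

Row minima: R1 → -5, R2 → -6; maximin = -5.
Column maxima: 1 → -4, 2 → 7; minimax = -4.
-5 ≠ -4, so there is no saddle point; optimal play is mixed.
Let Player I play R1 with probability p. Expected payoff against 1: (-5)p + (-4)(1−p) = −p − 4; against 2: 7p + (-6)(1−p) = 13p − 6.
Setting these equal: −p − 4 = 13p − 6 ⇒ −14p = -2 ⇒ p = 1/7, and the value is (-1)·(1/7) − 4 = -29/7.
For Player II: with q = P(1), equating R1's and R2's payoffs gives −12q + 7 = 2q − 6 ⇒ q = 13/14.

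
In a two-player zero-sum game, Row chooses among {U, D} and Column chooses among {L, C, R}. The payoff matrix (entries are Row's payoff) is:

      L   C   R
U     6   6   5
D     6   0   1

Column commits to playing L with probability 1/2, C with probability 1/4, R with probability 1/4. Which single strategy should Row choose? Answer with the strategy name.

U

Expected payoff of U: (1/2)·6 + (1/4)·6 + (1/4)·5 = 23/4.
Expected payoff of D: (1/2)·6 + (1/4)·0 + (1/4)·1 = 13/4.
The largest is 23/4, so Row's best response is U.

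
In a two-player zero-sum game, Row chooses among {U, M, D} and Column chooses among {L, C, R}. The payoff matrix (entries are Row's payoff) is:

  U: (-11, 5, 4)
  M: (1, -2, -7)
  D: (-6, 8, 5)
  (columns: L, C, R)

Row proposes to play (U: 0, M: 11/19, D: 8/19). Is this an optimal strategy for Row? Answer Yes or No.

Yes

Against L this mix gives (11/19)·1 + (8/19)·(-6) = -37/19.
Against C this mix gives (11/19)·(-2) + (8/19)·8 = 42/19.
Against R this mix gives (11/19)·(-7) + (8/19)·5 = -37/19.
All of Column's active replies (L, R) yield -37/19, and no column does worse for Row. The mix makes Column indifferent and guarantees -37/19, so it is optimal.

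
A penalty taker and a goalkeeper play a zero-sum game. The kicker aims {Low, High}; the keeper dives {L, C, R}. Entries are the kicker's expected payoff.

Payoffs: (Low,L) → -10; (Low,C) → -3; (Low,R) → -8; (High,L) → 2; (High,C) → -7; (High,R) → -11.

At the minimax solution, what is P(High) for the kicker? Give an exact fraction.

Row minima: Low → -10, High → -11; maximin = -10.
Column maxima: L → 2, C → -3, R → -8; minimax = -8.
-10 ≠ -8, so there is no saddle point; optimal play is mixed.
C is strictly dominated by R (it gives the kicker strictly more in every row), so the keeper never plays it.
On the remaining 2×2 (Low, High vs L, R):
Let the kicker play Low with probability p. Expected payoff against L: (-10)p + 2(1−p) = −12p + 2; against R: (-8)p + (-11)(1−p) = 3p − 11.
Setting these equal: −12p + 2 = 3p − 11 ⇒ −15p = -13 ⇒ p = 13/15, and the value is (-12)·(13/15) + 2 = -42/5.
For the keeper: with q = P(L), equating Low's and High's payoffs gives −2q − 8 = 13q − 11 ⇒ q = 1/5.

2/15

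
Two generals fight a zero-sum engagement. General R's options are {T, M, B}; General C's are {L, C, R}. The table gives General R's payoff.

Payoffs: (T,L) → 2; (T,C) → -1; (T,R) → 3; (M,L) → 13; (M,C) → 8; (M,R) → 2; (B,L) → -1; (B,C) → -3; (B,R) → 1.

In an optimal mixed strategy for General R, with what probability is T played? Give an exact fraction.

3/5

Row minima: T → -1, M → 2, B → -3; maximin = 2.
Column maxima: L → 13, C → 8, R → 3; minimax = 3.
2 ≠ 3, so there is no saddle point; optimal play is mixed.
B is strictly dominated by T, so General R never plays it.
L is strictly dominated by C (it gives General R strictly more in every row), so General C never plays it.
On the remaining 2×2 (T, M vs C, R):
Let General R play T with probability p. Expected payoff against C: (-1)p + 8(1−p) = −9p + 8; against R: 3p + 2(1−p) = p + 2.
Setting these equal: −9p + 8 = p + 2 ⇒ −10p = -6 ⇒ p = 3/5, and the value is (-9)·(3/5) + 8 = 13/5.
For General C: with q = P(C), equating T's and M's payoffs gives −4q + 3 = 6q + 2 ⇒ q = 1/10.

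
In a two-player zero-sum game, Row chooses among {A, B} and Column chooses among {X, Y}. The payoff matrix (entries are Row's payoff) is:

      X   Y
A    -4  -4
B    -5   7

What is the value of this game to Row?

Row minima: A → -4, B → -5; maximin = -4.
Column maxima: X → -4, Y → 7; minimax = -4.
Since maximin = minimax = -4, there is a saddle point and the value is -4.

-4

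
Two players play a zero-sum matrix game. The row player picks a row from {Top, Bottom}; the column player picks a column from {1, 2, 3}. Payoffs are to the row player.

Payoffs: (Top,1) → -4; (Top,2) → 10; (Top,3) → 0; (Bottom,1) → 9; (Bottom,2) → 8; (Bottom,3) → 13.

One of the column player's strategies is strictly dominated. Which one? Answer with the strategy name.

3

1 holds the row player's payoff strictly below 3 in every row: -4 < 0, 9 < 13.
So 3 is strictly dominated for the column player.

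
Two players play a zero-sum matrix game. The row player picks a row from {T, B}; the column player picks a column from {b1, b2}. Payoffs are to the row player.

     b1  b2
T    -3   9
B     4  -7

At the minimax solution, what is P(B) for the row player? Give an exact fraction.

12/23

Row minima: T → -3, B → -7; maximin = -3.
Column maxima: b1 → 4, b2 → 9; minimax = 4.
-3 ≠ 4, so there is no saddle point; optimal play is mixed.
Let the row player play T with probability p. Expected payoff against b1: (-3)p + 4(1−p) = −7p + 4; against b2: 9p + (-7)(1−p) = 16p − 7.
Setting these equal: −7p + 4 = 16p − 7 ⇒ −23p = -11 ⇒ p = 11/23, and the value is (-7)·(11/23) + 4 = 15/23.
For the column player: with q = P(b1), equating T's and B's payoffs gives −12q + 9 = 11q − 7 ⇒ q = 16/23.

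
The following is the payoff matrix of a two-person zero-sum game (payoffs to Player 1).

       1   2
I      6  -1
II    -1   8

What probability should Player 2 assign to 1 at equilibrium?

9/16

Row minima: I → -1, II → -1; maximin = -1.
Column maxima: 1 → 6, 2 → 8; minimax = 6.
-1 ≠ 6, so there is no saddle point; optimal play is mixed.
Let Player 1 play I with probability p. Expected payoff against 1: 6p + (-1)(1−p) = 7p − 1; against 2: (-1)p + 8(1−p) = −9p + 8.
Setting these equal: 7p − 1 = −9p + 8 ⇒ 16p = 9 ⇒ p = 9/16, and the value is (7)·(9/16) − 1 = 47/16.
For Player 2: with q = P(1), equating I's and II's payoffs gives 7q − 1 = −9q + 8 ⇒ q = 9/16.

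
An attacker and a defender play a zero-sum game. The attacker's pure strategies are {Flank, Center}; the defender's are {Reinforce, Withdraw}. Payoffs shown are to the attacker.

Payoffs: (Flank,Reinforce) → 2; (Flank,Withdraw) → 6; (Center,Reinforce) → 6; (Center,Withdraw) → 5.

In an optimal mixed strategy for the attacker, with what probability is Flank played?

Row minima: Flank → 2, Center → 5; maximin = 5.
Column maxima: Reinforce → 6, Withdraw → 6; minimax = 6.
5 ≠ 6, so there is no saddle point; optimal play is mixed.
Let the attacker play Flank with probability p. Expected payoff against Reinforce: 2p + 6(1−p) = −4p + 6; against Withdraw: 6p + 5(1−p) = p + 5.
Setting these equal: −4p + 6 = p + 5 ⇒ −5p = -1 ⇒ p = 1/5, and the value is (-4)·(1/5) + 6 = 26/5.
For the defender: with q = P(Reinforce), equating Flank's and Center's payoffs gives −4q + 6 = q + 5 ⇒ q = 1/5.

1/5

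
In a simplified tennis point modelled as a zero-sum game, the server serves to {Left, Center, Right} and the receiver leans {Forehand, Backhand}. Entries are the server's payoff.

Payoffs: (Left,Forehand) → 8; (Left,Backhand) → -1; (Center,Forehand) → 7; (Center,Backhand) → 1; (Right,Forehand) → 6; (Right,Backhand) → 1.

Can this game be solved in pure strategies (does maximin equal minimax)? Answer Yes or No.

Row minima: Left → -1, Center → 1, Right → 1; maximin = 1.
Column maxima: Forehand → 8, Backhand → 1; minimax = 1.
maximin = minimax = 1, so a saddle point exists.

Yes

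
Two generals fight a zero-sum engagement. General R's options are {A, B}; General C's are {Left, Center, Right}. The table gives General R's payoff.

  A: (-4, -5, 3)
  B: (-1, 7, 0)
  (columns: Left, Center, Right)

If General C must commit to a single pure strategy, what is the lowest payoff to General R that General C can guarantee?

Column maxima: Left → -1, Center → 7, Right → 3.
The smallest of these is -1.

-1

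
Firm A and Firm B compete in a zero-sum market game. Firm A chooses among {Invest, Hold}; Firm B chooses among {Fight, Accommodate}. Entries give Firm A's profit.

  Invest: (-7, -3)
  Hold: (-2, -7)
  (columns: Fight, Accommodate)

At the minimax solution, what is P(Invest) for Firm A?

Row minima: Invest → -7, Hold → -7; maximin = -7.
Column maxima: Fight → -2, Accommodate → -3; minimax = -3.
-7 ≠ -3, so there is no saddle point; optimal play is mixed.
Let Firm A play Invest with probability p. Expected payoff against Fight: (-7)p + (-2)(1−p) = −5p − 2; against Accommodate: (-3)p + (-7)(1−p) = 4p − 7.
Setting these equal: −5p − 2 = 4p − 7 ⇒ −9p = -5 ⇒ p = 5/9, and the value is (-5)·(5/9) − 2 = -43/9.
For Firm B: with q = P(Fight), equating Invest's and Hold's payoffs gives −4q − 3 = 5q − 7 ⇒ q = 4/9.

5/9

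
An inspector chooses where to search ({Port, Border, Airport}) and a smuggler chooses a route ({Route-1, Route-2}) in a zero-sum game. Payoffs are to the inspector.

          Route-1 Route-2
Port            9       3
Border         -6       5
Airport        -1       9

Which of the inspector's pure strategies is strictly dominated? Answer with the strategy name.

Airport gives a strictly higher payoff than Border against every column: -1 > -6, 9 > 5.
So Border is strictly dominated and the inspector never plays it.

Border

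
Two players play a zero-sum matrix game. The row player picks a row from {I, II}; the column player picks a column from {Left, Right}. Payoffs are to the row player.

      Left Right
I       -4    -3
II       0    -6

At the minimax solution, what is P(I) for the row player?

Row minima: I → -4, II → -6; maximin = -4.
Column maxima: Left → 0, Right → -3; minimax = -3.
-4 ≠ -3, so there is no saddle point; optimal play is mixed.
Let the row player play I with probability p. Expected payoff against Left: (-4)p + 0(1−p) = −4p; against Right: (-3)p + (-6)(1−p) = 3p − 6.
Setting these equal: −4p = 3p − 6 ⇒ −7p = -6 ⇒ p = 6/7, and the value is (-4)·(6/7) = -24/7.
For the column player: with q = P(Left), equating I's and II's payoffs gives −q − 3 = 6q − 6 ⇒ q = 3/7.

6/7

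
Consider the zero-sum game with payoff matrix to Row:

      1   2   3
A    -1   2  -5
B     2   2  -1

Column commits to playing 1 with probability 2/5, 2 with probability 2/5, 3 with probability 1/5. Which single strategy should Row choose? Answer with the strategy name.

B

Expected payoff of A: (2/5)·(-1) + (2/5)·2 + (1/5)·(-5) = -3/5.
Expected payoff of B: (2/5)·2 + (2/5)·2 + (1/5)·(-1) = 7/5.
The largest is 7/5, so Row's best response is B.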